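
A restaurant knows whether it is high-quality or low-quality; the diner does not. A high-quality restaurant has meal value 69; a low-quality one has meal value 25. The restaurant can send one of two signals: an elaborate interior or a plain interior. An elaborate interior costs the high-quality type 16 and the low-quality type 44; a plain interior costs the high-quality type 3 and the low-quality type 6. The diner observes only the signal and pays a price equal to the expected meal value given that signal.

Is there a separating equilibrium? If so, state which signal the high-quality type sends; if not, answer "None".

None

Try high-quality → elaborate interior, low-quality → plain interior:
  Under separation the diner infers type exactly: elaborate interior → high-quality (pays 69), plain interior → low-quality (pays 25).
  High-quality: elaborate interior gives 69 − 16 = 53; plain interior gives 25 − 3 = 22. No deviation. ✓
  Low-quality: plain interior gives 25 − 6 = 19; elaborate interior gives 69 − 44 = 25. Would deviate. ✗
Try high-quality → plain interior, low-quality → elaborate interior:
  Under separation the diner infers type exactly: plain interior → high-quality (pays 69), elaborate interior → low-quality (pays 25).
  High-quality: plain interior gives 69 − 3 = 66; elaborate interior gives 25 − 16 = 9. No deviation. ✓
  Low-quality: elaborate interior gives 25 − 44 = -19; plain interior gives 69 − 6 = 63. Would deviate. ✗
Neither assignment is incentive-compatible.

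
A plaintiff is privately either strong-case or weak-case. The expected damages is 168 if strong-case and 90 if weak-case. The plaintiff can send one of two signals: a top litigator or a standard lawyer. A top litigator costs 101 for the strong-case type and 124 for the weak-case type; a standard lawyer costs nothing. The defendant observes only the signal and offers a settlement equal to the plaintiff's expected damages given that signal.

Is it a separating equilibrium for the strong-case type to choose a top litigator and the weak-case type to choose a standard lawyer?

No

If types separate, top litigator earns payment 168 and standard lawyer earns 90.
Strong-case: top litigator gives 168 − 101 = 67; standard lawyer gives 90 − 0 = 90. Would deviate. ✗
Weak-case: standard lawyer gives 90 − 0 = 90; top litigator gives 168 − 124 = 44. No deviation. ✓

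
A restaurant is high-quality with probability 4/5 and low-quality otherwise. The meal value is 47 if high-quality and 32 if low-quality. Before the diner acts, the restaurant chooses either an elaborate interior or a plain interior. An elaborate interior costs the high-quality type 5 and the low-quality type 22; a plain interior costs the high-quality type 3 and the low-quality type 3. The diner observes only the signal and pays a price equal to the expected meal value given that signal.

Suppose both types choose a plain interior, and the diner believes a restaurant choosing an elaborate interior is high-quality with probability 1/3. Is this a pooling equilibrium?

At the pooled signal (plain interior) the diner holds the prior 4/5 and pays 4/5·47 + 1/5·32 = 44. Off-path (elaborate interior) belief 1/3 gives 1/3·47 + 2/3·32 = 37.
High-quality: plain interior gives 44 − 3 = 41; elaborate interior gives 37 − 5 = 32. Stays. ✓
Low-quality: plain interior gives 44 − 3 = 41; elaborate interior gives 37 − 22 = 15. Stays. ✓

Yes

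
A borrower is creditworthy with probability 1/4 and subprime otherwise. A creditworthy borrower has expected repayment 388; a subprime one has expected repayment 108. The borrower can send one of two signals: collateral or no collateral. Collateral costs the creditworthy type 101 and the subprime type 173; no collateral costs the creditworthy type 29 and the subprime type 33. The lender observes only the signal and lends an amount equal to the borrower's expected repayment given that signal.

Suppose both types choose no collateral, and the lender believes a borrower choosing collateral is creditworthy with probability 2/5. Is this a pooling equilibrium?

Yes

At the pooled signal (no collateral) the lender holds the prior 1/4 and pays 1/4·388 + 3/4·108 = 178. Off-path (collateral) belief 2/5 gives 2/5·388 + 3/5·108 = 220.
Creditworthy: no collateral gives 178 − 29 = 149; collateral gives 220 − 101 = 119. Stays. ✓
Subprime: no collateral gives 178 − 33 = 145; collateral gives 220 − 173 = 47. Stays. ✓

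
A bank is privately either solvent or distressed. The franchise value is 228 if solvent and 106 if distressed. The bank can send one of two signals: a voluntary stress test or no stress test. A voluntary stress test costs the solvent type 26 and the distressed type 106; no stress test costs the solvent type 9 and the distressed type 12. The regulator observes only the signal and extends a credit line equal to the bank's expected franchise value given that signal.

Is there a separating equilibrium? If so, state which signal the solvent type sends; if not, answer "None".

Try solvent → stress test, distressed → no stress test:
  If types separate, stress test earns payment 228 and no stress test earns 106.
  Solvent: stress test gives 228 − 26 = 202; no stress test gives 106 − 9 = 97. No deviation. ✓
  Distressed: no stress test gives 106 − 12 = 94; stress test gives 228 − 106 = 122. Would deviate. ✗
Try solvent → no stress test, distressed → stress test:
  If types separate, no stress test earns payment 228 and stress test earns 106.
  Solvent: no stress test gives 228 − 9 = 219; stress test gives 106 − 26 = 80. No deviation. ✓
  Distressed: stress test gives 106 − 106 = 0; no stress test gives 228 − 12 = 216. Would deviate. ✗
Neither assignment is incentive-compatible.

None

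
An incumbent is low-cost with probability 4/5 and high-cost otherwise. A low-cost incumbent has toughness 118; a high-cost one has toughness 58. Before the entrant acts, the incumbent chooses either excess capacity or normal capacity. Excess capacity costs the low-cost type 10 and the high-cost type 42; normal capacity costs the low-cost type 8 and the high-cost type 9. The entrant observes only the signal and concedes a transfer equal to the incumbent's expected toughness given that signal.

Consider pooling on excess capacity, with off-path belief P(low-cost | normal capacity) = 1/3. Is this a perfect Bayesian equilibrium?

On the equilibrium path (excess capacity) the entrant holds the prior 4/5 and pays 4/5·118 + 1/5·58 = 106. Off-path (normal capacity) belief 1/3 gives 1/3·118 + 2/3·58 = 78.
Low-cost: excess capacity gives 106 − 10 = 96; normal capacity gives 78 − 8 = 70. Stays. ✓
High-cost: excess capacity gives 106 − 42 = 64; normal capacity gives 78 − 9 = 69. Deviates. ✗

No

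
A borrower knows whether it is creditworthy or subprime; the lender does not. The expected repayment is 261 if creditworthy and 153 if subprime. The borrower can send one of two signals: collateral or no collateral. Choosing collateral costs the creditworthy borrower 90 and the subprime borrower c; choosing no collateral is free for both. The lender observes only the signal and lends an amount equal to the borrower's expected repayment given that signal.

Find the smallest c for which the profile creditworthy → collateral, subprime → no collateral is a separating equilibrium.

Under separation: collateral → creditworthy (pays 261); no collateral → subprime (pays 153).
Creditworthy: 261 − 90 = 171 ≥ 153 − 0 = 153. Holds regardless of c. ✓
Subprime: 153 − 0 ≥ 261 − c, so c ≥ 261 − 153 = 108.

108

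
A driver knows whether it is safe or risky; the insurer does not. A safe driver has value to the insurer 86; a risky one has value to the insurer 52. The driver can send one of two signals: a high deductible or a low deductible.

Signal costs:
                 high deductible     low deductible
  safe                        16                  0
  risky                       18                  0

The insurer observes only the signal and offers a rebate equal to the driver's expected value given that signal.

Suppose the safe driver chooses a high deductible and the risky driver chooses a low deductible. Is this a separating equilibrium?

If types separate, high deductible earns payment 86 and low deductible earns 52.
Safe: high deductible gives 86 − 16 = 70; low deductible gives 52 − 0 = 52. No deviation. ✓
Risky: low deductible gives 52 − 0 = 52; high deductible gives 86 − 18 = 68. Would deviate. ✗

No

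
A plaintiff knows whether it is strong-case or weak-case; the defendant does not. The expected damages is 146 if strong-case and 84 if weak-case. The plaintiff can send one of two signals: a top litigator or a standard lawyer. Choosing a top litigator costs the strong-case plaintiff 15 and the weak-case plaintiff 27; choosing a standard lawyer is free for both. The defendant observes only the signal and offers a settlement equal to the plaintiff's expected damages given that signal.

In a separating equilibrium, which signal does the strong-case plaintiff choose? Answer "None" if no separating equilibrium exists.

Try strong-case → top litigator, weak-case → standard lawyer:
  Under separation the defendant infers type exactly: top litigator → strong-case (pays 146), standard lawyer → weak-case (pays 84).
  Strong-case: top litigator gives 146 − 15 = 131; standard lawyer gives 84 − 0 = 84. No deviation. ✓
  Weak-case: standard lawyer gives 84 − 0 = 84; top litigator gives 146 − 27 = 119. Would deviate. ✗
Try strong-case → standard lawyer, weak-case → top litigator:
  Under separation the defendant infers type exactly: standard lawyer → strong-case (pays 146), top litigator → weak-case (pays 84).
  Strong-case: standard lawyer gives 146 − 0 = 146; top litigator gives 84 − 15 = 69. No deviation. ✓
  Weak-case: top litigator gives 84 − 27 = 57; standard lawyer gives 146 − 0 = 146. Would deviate. ✗
Neither assignment is incentive-compatible.

None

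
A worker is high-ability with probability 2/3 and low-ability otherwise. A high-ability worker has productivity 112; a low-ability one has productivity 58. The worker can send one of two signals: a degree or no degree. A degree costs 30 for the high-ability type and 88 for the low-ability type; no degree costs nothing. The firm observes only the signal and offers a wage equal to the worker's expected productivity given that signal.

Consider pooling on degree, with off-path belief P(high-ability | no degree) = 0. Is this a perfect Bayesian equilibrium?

No

On the equilibrium path (degree) the firm holds the prior 2/3 and pays 2/3·112 + 1/3·58 = 94. Off-path (no degree) belief 0 gives 0·112 + 1·58 = 58.
High-ability: degree gives 94 − 30 = 64; no degree gives 58 − 0 = 58. Stays. ✓
Low-ability: degree gives 94 − 88 = 6; no degree gives 58 − 0 = 58. Deviates. ✗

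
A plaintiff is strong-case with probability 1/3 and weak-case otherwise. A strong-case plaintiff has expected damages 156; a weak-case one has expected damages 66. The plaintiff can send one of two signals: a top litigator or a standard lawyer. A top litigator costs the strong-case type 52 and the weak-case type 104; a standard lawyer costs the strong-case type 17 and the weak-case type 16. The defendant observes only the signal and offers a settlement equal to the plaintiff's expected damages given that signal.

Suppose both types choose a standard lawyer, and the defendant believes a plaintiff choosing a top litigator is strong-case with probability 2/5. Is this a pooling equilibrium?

On the equilibrium path (standard lawyer) the defendant holds the prior 1/3 and pays 1/3·156 + 2/3·66 = 96. Off-path (top litigator) belief 2/5 gives 2/5·156 + 3/5·66 = 102.
Strong-case: standard lawyer gives 96 − 17 = 79; top litigator gives 102 − 52 = 50. Stays. ✓
Weak-case: standard lawyer gives 96 − 16 = 80; top litigator gives 102 − 104 = -2. Stays. ✓
Beliefs are Bayes-consistent on-path and both types best-respond.

Yes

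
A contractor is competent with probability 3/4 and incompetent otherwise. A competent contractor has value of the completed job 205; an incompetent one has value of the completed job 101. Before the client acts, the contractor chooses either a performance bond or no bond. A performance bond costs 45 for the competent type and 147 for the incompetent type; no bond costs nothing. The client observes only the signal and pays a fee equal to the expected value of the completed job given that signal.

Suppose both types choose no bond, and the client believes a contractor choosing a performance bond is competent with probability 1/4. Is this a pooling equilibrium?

Yes

On the equilibrium path (no bond) the client holds the prior 3/4 and pays 3/4·205 + 1/4·101 = 179. Off-path (bond) belief 1/4 gives 1/4·205 + 3/4·101 = 127.
Competent: no bond gives 179 − 0 = 179; bond gives 127 − 45 = 82. Stays. ✓
Incompetent: no bond gives 179 − 0 = 179; bond gives 127 − 147 = -20. Stays. ✓
Beliefs are Bayes-consistent on-path and both types best-respond.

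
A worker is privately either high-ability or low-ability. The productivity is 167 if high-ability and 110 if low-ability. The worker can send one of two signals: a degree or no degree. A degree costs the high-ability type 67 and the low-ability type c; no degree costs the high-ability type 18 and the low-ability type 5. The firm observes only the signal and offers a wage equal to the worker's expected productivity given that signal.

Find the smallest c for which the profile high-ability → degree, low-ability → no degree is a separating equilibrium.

Under separation: degree → high-ability (pays 167); no degree → low-ability (pays 110).
High-ability: 167 − 67 = 100 ≥ 110 − 18 = 92. Holds regardless of c. ✓
Low-ability: 110 − 5 ≥ 167 − c, so c ≥ 167 − 105 = 62.

62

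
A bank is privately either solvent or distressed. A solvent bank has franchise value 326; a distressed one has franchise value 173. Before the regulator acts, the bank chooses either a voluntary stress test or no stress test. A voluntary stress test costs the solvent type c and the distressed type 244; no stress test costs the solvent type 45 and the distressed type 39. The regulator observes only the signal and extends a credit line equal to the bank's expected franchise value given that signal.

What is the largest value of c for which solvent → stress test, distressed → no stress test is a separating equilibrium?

198

Under separation: stress test → solvent (pays 326); no stress test → distressed (pays 173).
Distressed: 173 − 39 = 134 ≥ 326 − 244 = 82. Holds regardless of c. ✓
Solvent: 326 − c ≥ 173 − 45, so c ≤ 326 − 128 = 198.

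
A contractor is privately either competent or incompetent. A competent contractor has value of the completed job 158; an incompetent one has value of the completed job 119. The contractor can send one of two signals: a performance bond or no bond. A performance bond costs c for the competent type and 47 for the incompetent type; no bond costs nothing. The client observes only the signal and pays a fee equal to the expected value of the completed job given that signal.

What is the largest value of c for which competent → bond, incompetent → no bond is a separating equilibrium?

Under separation: bond → competent (pays 158); no bond → incompetent (pays 119).
Incompetent: 119 − 0 = 119 ≥ 158 − 47 = 111. Holds regardless of c. ✓
Competent: 158 − c ≥ 119 − 0, so c ≤ 158 − 119 = 39.

39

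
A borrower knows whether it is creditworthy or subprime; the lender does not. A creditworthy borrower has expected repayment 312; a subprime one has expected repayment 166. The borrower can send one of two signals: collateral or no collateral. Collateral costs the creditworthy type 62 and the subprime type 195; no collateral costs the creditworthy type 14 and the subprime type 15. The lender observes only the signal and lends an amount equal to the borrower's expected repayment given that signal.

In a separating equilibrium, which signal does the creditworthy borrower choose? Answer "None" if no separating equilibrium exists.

Try creditworthy → collateral, subprime → no collateral:
  If types separate, collateral earns payment 312 and no collateral earns 166.
  Creditworthy: collateral gives 312 − 62 = 250; no collateral gives 166 − 14 = 152. No deviation. ✓
  Subprime: no collateral gives 166 − 15 = 151; collateral gives 312 − 195 = 117. No deviation. ✓
Both hold — the creditworthy type sends collateral.

collateral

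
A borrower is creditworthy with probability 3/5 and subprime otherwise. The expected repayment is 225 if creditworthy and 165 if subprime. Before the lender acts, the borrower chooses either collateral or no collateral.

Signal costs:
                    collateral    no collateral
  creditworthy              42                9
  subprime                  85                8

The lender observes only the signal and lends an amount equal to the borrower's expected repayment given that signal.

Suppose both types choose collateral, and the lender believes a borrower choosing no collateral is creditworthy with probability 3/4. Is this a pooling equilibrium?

At the pooled signal (collateral) the lender holds the prior 3/5 and pays 3/5·225 + 2/5·165 = 201. Off-path (no collateral) belief 3/4 gives 3/4·225 + 1/4·165 = 210.
Creditworthy: collateral gives 201 − 42 = 159; no collateral gives 210 − 9 = 201. Deviates. ✗
Subprime: collateral gives 201 − 85 = 116; no collateral gives 210 − 8 = 202. Deviates. ✗

No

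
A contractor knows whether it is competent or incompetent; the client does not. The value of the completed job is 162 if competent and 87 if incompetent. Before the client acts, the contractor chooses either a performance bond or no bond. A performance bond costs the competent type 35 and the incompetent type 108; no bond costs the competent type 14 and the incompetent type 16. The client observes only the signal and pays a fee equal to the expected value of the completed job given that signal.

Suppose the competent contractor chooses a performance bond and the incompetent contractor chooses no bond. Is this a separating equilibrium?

Yes

If types separate, bond earns payment 162 and no bond earns 87.
Competent: bond gives 162 − 35 = 127; no bond gives 87 − 14 = 73. No deviation. ✓
Incompetent: no bond gives 87 − 16 = 71; bond gives 162 − 108 = 54. No deviation. ✓
Neither type gains from mimicking the other.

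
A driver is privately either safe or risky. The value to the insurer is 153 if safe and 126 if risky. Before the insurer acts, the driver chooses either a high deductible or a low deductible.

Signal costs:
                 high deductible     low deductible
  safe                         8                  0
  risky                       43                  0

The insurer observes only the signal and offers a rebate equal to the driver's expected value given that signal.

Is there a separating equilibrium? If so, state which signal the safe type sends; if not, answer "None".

high deductible

Try safe → high deductible, risky → low deductible:
  If types separate, high deductible earns payment 153 and low deductible earns 126.
  Safe: high deductible gives 153 − 8 = 145; low deductible gives 126 − 0 = 126. No deviation. ✓
  Risky: low deductible gives 126 − 0 = 126; high deductible gives 153 − 43 = 110. No deviation. ✓
Both hold — the safe type sends high deductible.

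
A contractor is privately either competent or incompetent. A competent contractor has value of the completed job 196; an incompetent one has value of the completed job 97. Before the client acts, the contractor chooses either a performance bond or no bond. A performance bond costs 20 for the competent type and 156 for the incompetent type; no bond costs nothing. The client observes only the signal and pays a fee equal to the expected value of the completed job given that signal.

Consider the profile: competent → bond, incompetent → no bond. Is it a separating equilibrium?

If types separate, bond earns payment 196 and no bond earns 97.
Competent: bond gives 196 − 20 = 176; no bond gives 97 − 0 = 97. No deviation. ✓
Incompetent: no bond gives 97 − 0 = 97; bond gives 196 − 156 = 40. No deviation. ✓
Both incentive constraints hold.

Yes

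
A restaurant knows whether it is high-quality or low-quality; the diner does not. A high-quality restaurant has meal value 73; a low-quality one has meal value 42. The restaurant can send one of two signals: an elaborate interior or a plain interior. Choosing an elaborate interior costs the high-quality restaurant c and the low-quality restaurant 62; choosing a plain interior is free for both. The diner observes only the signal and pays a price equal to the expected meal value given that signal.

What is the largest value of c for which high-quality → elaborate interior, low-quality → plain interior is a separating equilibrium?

Under separation: elaborate interior → high-quality (pays 73); plain interior → low-quality (pays 42).
Low-quality: 42 − 0 = 42 ≥ 73 − 62 = 11. Holds regardless of c. ✓
High-quality: 73 − c ≥ 42 − 0, so c ≤ 73 − 42 = 31.

31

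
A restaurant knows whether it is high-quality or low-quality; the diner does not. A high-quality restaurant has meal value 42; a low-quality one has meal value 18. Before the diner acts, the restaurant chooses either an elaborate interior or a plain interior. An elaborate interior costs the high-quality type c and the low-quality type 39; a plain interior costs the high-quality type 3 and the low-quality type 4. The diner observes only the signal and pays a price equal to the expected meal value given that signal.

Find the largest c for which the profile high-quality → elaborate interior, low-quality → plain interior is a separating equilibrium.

27

Under separation: elaborate interior → high-quality (pays 42); plain interior → low-quality (pays 18).
Low-quality: 18 − 4 = 14 ≥ 42 − 39 = 3. Holds regardless of c. ✓
High-quality: 42 − c ≥ 18 − 3, so c ≤ 42 − 15 = 27.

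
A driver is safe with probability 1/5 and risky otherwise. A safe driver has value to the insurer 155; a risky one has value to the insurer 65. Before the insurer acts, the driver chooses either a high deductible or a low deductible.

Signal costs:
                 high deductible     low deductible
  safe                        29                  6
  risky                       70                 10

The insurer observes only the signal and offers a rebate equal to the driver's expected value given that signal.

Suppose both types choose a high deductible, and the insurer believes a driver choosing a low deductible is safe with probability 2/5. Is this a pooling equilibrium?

At the pooled signal (high deductible) the insurer holds the prior 1/5 and pays 1/5·155 + 4/5·65 = 83. Off-path (low deductible) belief 2/5 gives 2/5·155 + 3/5·65 = 101.
Safe: high deductible gives 83 − 29 = 54; low deductible gives 101 − 6 = 95. Deviates. ✗
Risky: high deductible gives 83 − 70 = 13; low deductible gives 101 − 10 = 91. Deviates. ✗

No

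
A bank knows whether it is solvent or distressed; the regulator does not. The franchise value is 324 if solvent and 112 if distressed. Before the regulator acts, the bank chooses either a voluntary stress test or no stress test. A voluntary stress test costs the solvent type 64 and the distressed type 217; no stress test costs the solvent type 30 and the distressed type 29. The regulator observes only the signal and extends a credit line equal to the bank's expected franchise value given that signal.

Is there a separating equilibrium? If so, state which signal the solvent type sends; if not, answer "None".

None

Try solvent → stress test, distressed → no stress test:
  If types separate, stress test earns payment 324 and no stress test earns 112.
  Solvent: stress test gives 324 − 64 = 260; no stress test gives 112 − 30 = 82. No deviation. ✓
  Distressed: no stress test gives 112 − 29 = 83; stress test gives 324 − 217 = 107. Would deviate. ✗
Try solvent → no stress test, distressed → stress test:
  If types separate, no stress test earns payment 324 and stress test earns 112.
  Solvent: no stress test gives 324 − 30 = 294; stress test gives 112 − 64 = 48. No deviation. ✓
  Distressed: stress test gives 112 − 217 = -105; no stress test gives 324 − 29 = 295. Would deviate. ✗
Neither assignment is incentive-compatible.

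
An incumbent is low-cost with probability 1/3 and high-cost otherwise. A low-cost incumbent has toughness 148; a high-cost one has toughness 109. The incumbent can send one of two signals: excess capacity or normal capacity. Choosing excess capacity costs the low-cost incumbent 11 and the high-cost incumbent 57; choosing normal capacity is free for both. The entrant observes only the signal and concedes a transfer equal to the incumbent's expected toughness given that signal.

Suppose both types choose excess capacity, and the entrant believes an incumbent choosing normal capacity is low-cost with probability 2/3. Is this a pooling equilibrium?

No

At the pooled signal (excess capacity) the entrant holds the prior 1/3 and pays 1/3·148 + 2/3·109 = 122. Off-path (normal capacity) belief 2/3 gives 2/3·148 + 1/3·109 = 135.
Low-cost: excess capacity gives 122 − 11 = 111; normal capacity gives 135 − 0 = 135. Deviates. ✗
High-cost: excess capacity gives 122 − 57 = 65; normal capacity gives 135 − 0 = 135. Deviates. ✗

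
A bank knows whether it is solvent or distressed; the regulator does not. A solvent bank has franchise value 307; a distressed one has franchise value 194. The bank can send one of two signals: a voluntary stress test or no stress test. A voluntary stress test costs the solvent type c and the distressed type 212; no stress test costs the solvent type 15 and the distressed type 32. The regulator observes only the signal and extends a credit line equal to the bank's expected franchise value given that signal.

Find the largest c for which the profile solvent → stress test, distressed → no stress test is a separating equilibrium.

128

Under separation: stress test → solvent (pays 307); no stress test → distressed (pays 194).
Distressed: 194 − 32 = 162 ≥ 307 − 212 = 95. Holds regardless of c. ✓
Solvent: 307 − c ≥ 194 − 15, so c ≤ 307 − 179 = 128.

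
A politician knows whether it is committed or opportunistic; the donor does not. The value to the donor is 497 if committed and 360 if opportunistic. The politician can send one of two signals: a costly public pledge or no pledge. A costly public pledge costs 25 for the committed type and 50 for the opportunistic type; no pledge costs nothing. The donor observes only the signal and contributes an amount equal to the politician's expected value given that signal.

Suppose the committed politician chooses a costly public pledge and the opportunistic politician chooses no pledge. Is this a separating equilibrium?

No

If types separate, pledge earns payment 497 and no pledge earns 360.
Committed: pledge gives 497 − 25 = 472; no pledge gives 360 − 0 = 360. No deviation. ✓
Opportunistic: no pledge gives 360 − 0 = 360; pledge gives 497 − 50 = 447. Would deviate. ✗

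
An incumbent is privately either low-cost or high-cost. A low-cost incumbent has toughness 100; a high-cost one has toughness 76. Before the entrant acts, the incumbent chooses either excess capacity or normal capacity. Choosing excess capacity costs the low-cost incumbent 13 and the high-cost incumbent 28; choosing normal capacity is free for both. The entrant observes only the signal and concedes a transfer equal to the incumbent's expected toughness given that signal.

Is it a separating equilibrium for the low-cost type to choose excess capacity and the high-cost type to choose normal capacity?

Yes

Under separation the entrant infers type exactly: excess capacity → low-cost (pays 100), normal capacity → high-cost (pays 76).
Low-cost: excess capacity gives 100 − 13 = 87; normal capacity gives 76 − 0 = 76. No deviation. ✓
High-cost: normal capacity gives 76 − 0 = 76; excess capacity gives 100 − 28 = 72. No deviation. ✓
Neither type gains from mimicking the other.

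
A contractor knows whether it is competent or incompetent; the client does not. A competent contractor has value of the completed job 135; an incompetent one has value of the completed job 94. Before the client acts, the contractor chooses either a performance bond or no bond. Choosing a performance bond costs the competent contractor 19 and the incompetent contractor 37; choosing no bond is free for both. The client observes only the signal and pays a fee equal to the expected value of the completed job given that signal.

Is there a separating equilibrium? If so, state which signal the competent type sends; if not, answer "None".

None

Try competent → bond, incompetent → no bond:
  If types separate, bond earns payment 135 and no bond earns 94.
  Competent: bond gives 135 − 19 = 116; no bond gives 94 − 0 = 94. No deviation. ✓
  Incompetent: no bond gives 94 − 0 = 94; bond gives 135 − 37 = 98. Would deviate. ✗
Try competent → no bond, incompetent → bond:
  If types separate, no bond earns payment 135 and bond earns 94.
  Competent: no bond gives 135 − 0 = 135; bond gives 94 − 19 = 75. No deviation. ✓
  Incompetent: bond gives 94 − 37 = 57; no bond gives 135 − 0 = 135. Would deviate. ✗
Neither assignment is incentive-compatible.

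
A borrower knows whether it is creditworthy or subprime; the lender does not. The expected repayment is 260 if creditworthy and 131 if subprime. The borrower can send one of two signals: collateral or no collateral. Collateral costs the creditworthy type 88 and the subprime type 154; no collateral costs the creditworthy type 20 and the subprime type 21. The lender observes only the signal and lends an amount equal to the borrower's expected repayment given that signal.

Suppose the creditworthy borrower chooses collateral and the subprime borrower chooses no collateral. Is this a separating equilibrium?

Yes

If types separate, collateral earns payment 260 and no collateral earns 131.
Creditworthy: collateral gives 260 − 88 = 172; no collateral gives 131 − 20 = 111. No deviation. ✓
Subprime: no collateral gives 131 − 21 = 110; collateral gives 260 − 154 = 106. No deviation. ✓
Both incentive constraints hold.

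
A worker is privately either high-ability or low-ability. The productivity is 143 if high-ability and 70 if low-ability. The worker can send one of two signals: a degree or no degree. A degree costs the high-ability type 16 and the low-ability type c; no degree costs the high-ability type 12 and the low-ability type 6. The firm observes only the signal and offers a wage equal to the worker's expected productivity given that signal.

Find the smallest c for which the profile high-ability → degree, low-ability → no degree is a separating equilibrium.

Under separation: degree → high-ability (pays 143); no degree → low-ability (pays 70).
High-ability: 143 − 16 = 127 ≥ 70 − 12 = 58. Holds regardless of c. ✓
Low-ability: 70 − 6 ≥ 143 − c, so c ≥ 143 − 64 = 79.

79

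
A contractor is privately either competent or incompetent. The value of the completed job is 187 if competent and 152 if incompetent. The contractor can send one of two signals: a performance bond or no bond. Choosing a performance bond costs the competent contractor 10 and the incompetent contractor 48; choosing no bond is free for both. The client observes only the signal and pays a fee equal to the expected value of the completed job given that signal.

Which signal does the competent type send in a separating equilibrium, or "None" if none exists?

Try competent → bond, incompetent → no bond:
  Under separation the client infers type exactly: bond → competent (pays 187), no bond → incompetent (pays 152).
  Competent: bond gives 187 − 10 = 177; no bond gives 152 − 0 = 152. No deviation. ✓
  Incompetent: no bond gives 152 − 0 = 152; bond gives 187 − 48 = 139. No deviation. ✓
Both hold — the competent type sends bond.

bond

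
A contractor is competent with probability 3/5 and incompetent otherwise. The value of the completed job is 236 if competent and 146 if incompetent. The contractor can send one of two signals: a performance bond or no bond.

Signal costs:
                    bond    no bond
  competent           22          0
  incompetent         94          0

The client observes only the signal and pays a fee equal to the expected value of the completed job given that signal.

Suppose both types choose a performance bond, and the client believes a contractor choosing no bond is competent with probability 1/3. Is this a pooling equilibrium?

No

At the pooled signal (bond) the client holds the prior 3/5 and pays 3/5·236 + 2/5·146 = 200. Off-path (no bond) belief 1/3 gives 1/3·236 + 2/3·146 = 176.
Competent: bond gives 200 − 22 = 178; no bond gives 176 − 0 = 176. Stays. ✓
Incompetent: bond gives 200 − 94 = 106; no bond gives 176 − 0 = 176. Deviates. ✗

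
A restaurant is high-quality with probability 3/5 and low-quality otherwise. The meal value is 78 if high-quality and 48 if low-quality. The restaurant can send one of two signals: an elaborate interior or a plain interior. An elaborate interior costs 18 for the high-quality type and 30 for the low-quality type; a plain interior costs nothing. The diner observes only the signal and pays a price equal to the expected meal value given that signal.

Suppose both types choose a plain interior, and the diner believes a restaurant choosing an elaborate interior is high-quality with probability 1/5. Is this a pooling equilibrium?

Yes

At the pooled signal (plain interior) the diner holds the prior 3/5 and pays 3/5·78 + 2/5·48 = 66. Off-path (elaborate interior) belief 1/5 gives 1/5·78 + 4/5·48 = 54.
High-quality: plain interior gives 66 − 0 = 66; elaborate interior gives 54 − 18 = 36. Stays. ✓
Low-quality: plain interior gives 66 − 0 = 66; elaborate interior gives 54 − 30 = 24. Stays. ✓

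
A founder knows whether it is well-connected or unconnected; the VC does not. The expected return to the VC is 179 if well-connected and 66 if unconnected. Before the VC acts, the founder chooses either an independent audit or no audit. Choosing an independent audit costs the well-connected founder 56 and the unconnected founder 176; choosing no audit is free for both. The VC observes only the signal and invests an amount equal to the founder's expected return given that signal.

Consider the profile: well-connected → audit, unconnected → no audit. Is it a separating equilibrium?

Yes

Under separation the VC infers type exactly: audit → well-connected (pays 179), no audit → unconnected (pays 66).
Well-connected: audit gives 179 − 56 = 123; no audit gives 66 − 0 = 66. No deviation. ✓
Unconnected: no audit gives 66 − 0 = 66; audit gives 179 − 176 = 3. No deviation. ✓
Neither type gains from mimicking the other.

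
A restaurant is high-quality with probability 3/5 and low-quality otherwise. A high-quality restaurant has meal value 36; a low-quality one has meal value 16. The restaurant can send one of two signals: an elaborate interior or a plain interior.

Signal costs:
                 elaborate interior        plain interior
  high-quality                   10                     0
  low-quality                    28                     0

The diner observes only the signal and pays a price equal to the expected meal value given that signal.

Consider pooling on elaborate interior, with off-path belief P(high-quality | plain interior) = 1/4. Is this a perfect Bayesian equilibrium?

No

On the equilibrium path (elaborate interior) the diner holds the prior 3/5 and pays 3/5·36 + 2/5·16 = 28. Off-path (plain interior) belief 1/4 gives 1/4·36 + 3/4·16 = 21.
High-quality: elaborate interior gives 28 − 10 = 18; plain interior gives 21 − 0 = 21. Deviates. ✗
Low-quality: elaborate interior gives 28 − 28 = 0; plain interior gives 21 − 0 = 21. Deviates. ✗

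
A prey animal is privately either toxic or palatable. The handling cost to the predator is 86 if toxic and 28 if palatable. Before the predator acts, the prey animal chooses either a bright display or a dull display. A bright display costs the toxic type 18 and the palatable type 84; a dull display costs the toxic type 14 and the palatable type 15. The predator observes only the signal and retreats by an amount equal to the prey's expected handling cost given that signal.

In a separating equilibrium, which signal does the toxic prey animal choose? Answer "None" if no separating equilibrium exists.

bright display

Try toxic → bright display, palatable → dull display:
  If types separate, bright display earns payment 86 and dull display earns 28.
  Toxic: bright display gives 86 − 18 = 68; dull display gives 28 − 14 = 14. No deviation. ✓
  Palatable: dull display gives 28 − 15 = 13; bright display gives 86 − 84 = 2. No deviation. ✓
Both hold — the toxic type sends bright display.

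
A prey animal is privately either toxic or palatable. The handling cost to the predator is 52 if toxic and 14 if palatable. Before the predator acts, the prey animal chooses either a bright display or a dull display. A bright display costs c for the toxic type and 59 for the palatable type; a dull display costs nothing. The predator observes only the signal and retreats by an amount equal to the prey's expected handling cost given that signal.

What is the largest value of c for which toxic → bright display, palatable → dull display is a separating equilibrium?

38

Under separation: bright display → toxic (pays 52); dull display → palatable (pays 14).
Palatable: 14 − 0 = 14 ≥ 52 − 59 = -7. Holds regardless of c. ✓
Toxic: 52 − c ≥ 14 − 0, so c ≤ 52 − 14 = 38.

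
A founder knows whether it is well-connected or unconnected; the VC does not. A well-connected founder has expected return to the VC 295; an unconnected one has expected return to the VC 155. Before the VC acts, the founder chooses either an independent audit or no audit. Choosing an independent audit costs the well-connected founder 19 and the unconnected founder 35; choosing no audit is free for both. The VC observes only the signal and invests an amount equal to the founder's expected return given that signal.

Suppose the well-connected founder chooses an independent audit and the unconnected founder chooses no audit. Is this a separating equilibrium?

If types separate, audit earns payment 295 and no audit earns 155.
Well-connected: audit gives 295 − 19 = 276; no audit gives 155 − 0 = 155. No deviation. ✓
Unconnected: no audit gives 155 − 0 = 155; audit gives 295 − 35 = 260. Would deviate. ✗

No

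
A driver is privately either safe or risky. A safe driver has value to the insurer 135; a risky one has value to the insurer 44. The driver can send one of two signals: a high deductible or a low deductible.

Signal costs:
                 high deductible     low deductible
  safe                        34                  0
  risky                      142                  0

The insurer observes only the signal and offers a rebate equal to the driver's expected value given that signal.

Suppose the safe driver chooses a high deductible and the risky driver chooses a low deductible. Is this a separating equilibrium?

Under separation the insurer infers type exactly: high deductible → safe (pays 135), low deductible → risky (pays 44).
Safe: high deductible gives 135 − 34 = 101; low deductible gives 44 − 0 = 44. No deviation. ✓
Risky: low deductible gives 44 − 0 = 44; high deductible gives 135 − 142 = -7. No deviation. ✓
Both incentive constraints hold.

Yes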